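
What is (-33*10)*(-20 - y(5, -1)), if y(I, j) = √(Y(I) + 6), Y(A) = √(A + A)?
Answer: 6600 + 330*√(6 + √10) ≈ 7598.9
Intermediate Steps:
Y(A) = √2*√A (Y(A) = √(2*A) = √2*√A)
y(I, j) = √(6 + √2*√I) (y(I, j) = √(√2*√I + 6) = √(6 + √2*√I))
(-33*10)*(-20 - y(5, -1)) = (-33*10)*(-20 - √(6 + √2*√5)) = -330*(-20 - √(6 + √10)) = 6600 + 330*√(6 + √10)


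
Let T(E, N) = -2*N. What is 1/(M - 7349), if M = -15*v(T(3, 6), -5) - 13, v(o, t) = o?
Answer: -1/7182 ≈ -0.00013924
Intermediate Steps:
M = 167 (M = -(-30)*6 - 13 = -15*(-12) - 13 = 180 - 13 = 167)
1/(M - 7349) = 1/(167 - 7349) = 1/(-7182) = -1/7182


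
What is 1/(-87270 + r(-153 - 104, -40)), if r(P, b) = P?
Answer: -1/87527 ≈ -1.1425e-5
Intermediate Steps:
1/(-87270 + r(-153 - 104, -40)) = 1/(-87270 + (-153 - 104)) = 1/(-87270 - 257) = 1/(-87527) = -1/87527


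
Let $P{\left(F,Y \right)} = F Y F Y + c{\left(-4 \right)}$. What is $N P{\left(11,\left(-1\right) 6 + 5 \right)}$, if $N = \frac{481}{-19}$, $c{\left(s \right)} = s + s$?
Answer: $- \frac{54353}{19} \approx -2860.7$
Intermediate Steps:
$c{\left(s \right)} = 2 s$
$P{\left(F,Y \right)} = -8 + F^{2} Y^{2}$ ($P{\left(F,Y \right)} = F Y F Y + 2 \left(-4\right) = Y F^{2} Y - 8 = F^{2} Y^{2} - 8 = -8 + F^{2} Y^{2}$)
$N = - \frac{481}{19}$ ($N = 481 \left(- \frac{1}{19}\right) = - \frac{481}{19} \approx -25.316$)
$N P{\left(11,\left(-1\right) 6 + 5 \right)} = - \frac{481 \left(-8 + 11^{2} \left(\left(-1\right) 6 + 5\right)^{2}\right)}{19} = - \frac{481 \left(-8 + 121 \left(-6 + 5\right)^{2}\right)}{19} = - \frac{481 \left(-8 + 121 \left(-1\right)^{2}\right)}{19} = - \frac{481 \left(-8 + 121 \cdot 1\right)}{19} = - \frac{481 \left(-8 + 121\right)}{19} = \left(- \frac{481}{19}\right) 113 = - \frac{54353}{19}$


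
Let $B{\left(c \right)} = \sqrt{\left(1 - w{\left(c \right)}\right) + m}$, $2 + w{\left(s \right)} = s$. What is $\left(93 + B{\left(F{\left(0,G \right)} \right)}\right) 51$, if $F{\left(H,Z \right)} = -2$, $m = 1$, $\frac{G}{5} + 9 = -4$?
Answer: $4743 + 51 \sqrt{6} \approx 4867.9$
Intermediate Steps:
$G = -65$ ($G = -45 + 5 \left(-4\right) = -45 - 20 = -65$)
$w{\left(s \right)} = -2 + s$
$B{\left(c \right)} = \sqrt{4 - c}$ ($B{\left(c \right)} = \sqrt{\left(1 - \left(-2 + c\right)\right) + 1} = \sqrt{\left(3 - c\right) + 1} = \sqrt{4 - c}$)
$\left(93 + B{\left(F{\left(0,G \right)} \right)}\right) 51 = \left(93 + \sqrt{4 - -2}\right) 51 = \left(93 + \sqrt{4 + 2}\right) 51 = \left(93 + \sqrt{6}\right) 51 = 4743 + 51 \sqrt{6}$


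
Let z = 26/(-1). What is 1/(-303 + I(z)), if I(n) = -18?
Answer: -1/321 ≈ -0.0031153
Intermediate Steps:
z = -26 (z = 26*(-1) = -26)
1/(-303 + I(z)) = 1/(-303 - 18) = 1/(-321) = -1/321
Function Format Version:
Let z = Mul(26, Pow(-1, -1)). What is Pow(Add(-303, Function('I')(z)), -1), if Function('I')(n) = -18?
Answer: Rational(-1, 321) ≈ -0.0031153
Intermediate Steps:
z = -26 (z = Mul(26, -1) = -26)
Pow(Add(-303, Function('I')(z)), -1) = Pow(Add(-303, -18), -1) = Pow(-321, -1) = Rational(-1, 321)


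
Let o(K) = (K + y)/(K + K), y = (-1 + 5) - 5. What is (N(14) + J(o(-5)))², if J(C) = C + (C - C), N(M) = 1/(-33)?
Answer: 8836/27225 ≈ 0.32455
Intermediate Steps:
y = -1 (y = 4 - 5 = -1)
o(K) = (-1 + K)/(2*K) (o(K) = (K - 1)/(K + K) = (-1 + K)/((2*K)) = (-1 + K)*(1/(2*K)) = (-1 + K)/(2*K))
N(M) = -1/33
J(C) = C (J(C) = C + 0 = C)
(N(14) + J(o(-5)))² = (-1/33 + (½)*(-1 - 5)/(-5))² = (-1/33 + (½)*(-⅕)*(-6))² = (-1/33 + ⅗)² = (94/165)² = 8836/27225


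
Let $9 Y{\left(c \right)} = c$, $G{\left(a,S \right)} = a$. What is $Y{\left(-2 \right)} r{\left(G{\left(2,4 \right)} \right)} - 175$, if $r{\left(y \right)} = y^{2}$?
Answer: $- \frac{1583}{9} \approx -175.89$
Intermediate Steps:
$Y{\left(c \right)} = \frac{c}{9}$
$Y{\left(-2 \right)} r{\left(G{\left(2,4 \right)} \right)} - 175 = \frac{1}{9} \left(-2\right) 2^{2} - 175 = \left(- \frac{2}{9}\right) 4 - 175 = - \frac{8}{9} - 175 = - \frac{1583}{9}$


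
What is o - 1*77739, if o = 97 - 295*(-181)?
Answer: -24247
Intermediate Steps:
o = 53492 (o = 97 + 53395 = 53492)
o - 1*77739 = 53492 - 1*77739 = 53492 - 77739 = -24247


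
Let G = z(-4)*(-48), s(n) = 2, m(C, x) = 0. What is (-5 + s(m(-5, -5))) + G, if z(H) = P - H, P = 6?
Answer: -483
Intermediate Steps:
z(H) = 6 - H
G = -480 (G = (6 - 1*(-4))*(-48) = (6 + 4)*(-48) = 10*(-48) = -480)
(-5 + s(m(-5, -5))) + G = (-5 + 2) - 480 = -3 - 480 = -483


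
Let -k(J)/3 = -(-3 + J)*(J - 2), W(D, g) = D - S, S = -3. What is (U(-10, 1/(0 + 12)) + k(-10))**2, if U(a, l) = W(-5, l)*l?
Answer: 7879249/36 ≈ 2.1887e+5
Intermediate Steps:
W(D, g) = 3 + D (W(D, g) = D - 1*(-3) = D + 3 = 3 + D)
U(a, l) = -2*l (U(a, l) = (3 - 5)*l = -2*l)
k(J) = 3*(-3 + J)*(-2 + J) (k(J) = -(-3)*(-3 + J)*(J - 2) = -(-3)*(-3 + J)*(-2 + J) = 3*(-3 + J)*(-2 + J))
(U(-10, 1/(0 + 12)) + k(-10))**2 = (-2/(0 + 12) + (18 - 15*(-10) + 3*(-10)**2))**2 = (-2/12 + (18 + 150 + 3*100))**2 = (-2*1/12 + (18 + 150 + 300))**2 = (-1/6 + 468)**2 = (2807/6)**2 = 7879249/36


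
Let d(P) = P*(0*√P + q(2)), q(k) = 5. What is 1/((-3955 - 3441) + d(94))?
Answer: -1/6926 ≈ -0.00014438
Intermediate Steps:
d(P) = 5*P (d(P) = P*(0*√P + 5) = P*(0 + 5) = P*5 = 5*P)
1/((-3955 - 3441) + d(94)) = 1/((-3955 - 3441) + 5*94) = 1/(-7396 + 470) = 1/(-6926) = -1/6926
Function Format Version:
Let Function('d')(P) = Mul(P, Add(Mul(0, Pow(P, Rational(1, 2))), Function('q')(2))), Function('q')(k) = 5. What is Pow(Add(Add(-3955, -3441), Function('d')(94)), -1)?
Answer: Rational(-1, 6926) ≈ -0.00014438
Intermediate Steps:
Function('d')(P) = Mul(5, P) (Function('d')(P) = Mul(P, Add(Mul(0, Pow(P, Rational(1, 2))), 5)) = Mul(P, Add(0, 5)) = Mul(P, 5) = Mul(5, P))
Pow(Add(Add(-3955, -3441), Function('d')(94)), -1) = Pow(Add(Add(-3955, -3441), Mul(5, 94)), -1) = Pow(Add(-7396, 470), -1) = Pow(-6926, -1) = Rational(-1, 6926)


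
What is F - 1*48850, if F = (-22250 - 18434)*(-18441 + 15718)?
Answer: 110733682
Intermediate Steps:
F = 110782532 (F = -40684*(-2723) = 110782532)
F - 1*48850 = 110782532 - 1*48850 = 110782532 - 48850 = 110733682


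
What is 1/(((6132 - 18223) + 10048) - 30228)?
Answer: -1/32271 ≈ -3.0988e-5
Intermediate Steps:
1/(((6132 - 18223) + 10048) - 30228) = 1/((-12091 + 10048) - 30228) = 1/(-2043 - 30228) = 1/(-32271) = -1/32271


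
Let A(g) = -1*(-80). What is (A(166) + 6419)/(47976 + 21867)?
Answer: 6499/69843 ≈ 0.093052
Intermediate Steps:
A(g) = 80
(A(166) + 6419)/(47976 + 21867) = (80 + 6419)/(47976 + 21867) = 6499/69843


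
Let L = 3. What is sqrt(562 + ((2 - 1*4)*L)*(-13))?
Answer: 8*sqrt(10) ≈ 25.298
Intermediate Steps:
sqrt(562 + ((2 - 1*4)*L)*(-13)) = sqrt(562 + ((2 - 1*4)*3)*(-13)) = sqrt(562 + ((2 - 4)*3)*(-13)) = sqrt(562 - 2*3*(-13)) = sqrt(562 - 6*(-13)) = sqrt(562 + 78) = sqrt(640) = 8*sqrt(10)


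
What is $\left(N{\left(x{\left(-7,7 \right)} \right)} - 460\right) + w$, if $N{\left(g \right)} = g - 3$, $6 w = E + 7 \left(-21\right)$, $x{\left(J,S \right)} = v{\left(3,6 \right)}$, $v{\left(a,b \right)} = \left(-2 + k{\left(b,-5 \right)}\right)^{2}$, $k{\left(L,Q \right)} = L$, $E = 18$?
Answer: $- \frac{937}{2} \approx -468.5$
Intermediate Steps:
$v{\left(a,b \right)} = \left(-2 + b\right)^{2}$
$x{\left(J,S \right)} = 16$ ($x{\left(J,S \right)} = \left(-2 + 6\right)^{2} = 4^{2} = 16$)
$w = - \frac{43}{2}$ ($w = \frac{18 + 7 \left(-21\right)}{6} = \frac{18 - 147}{6} = \frac{1}{6} \left(-129\right) = - \frac{43}{2} \approx -21.5$)
$N{\left(g \right)} = -3 + g$ ($N{\left(g \right)} = g - 3 = -3 + g$)
$\left(N{\left(x{\left(-7,7 \right)} \right)} - 460\right) + w = \left(\left(-3 + 16\right) - 460\right) - \frac{43}{2} = \left(13 - 460\right) - \frac{43}{2} = -447 - \frac{43}{2} = - \frac{937}{2}$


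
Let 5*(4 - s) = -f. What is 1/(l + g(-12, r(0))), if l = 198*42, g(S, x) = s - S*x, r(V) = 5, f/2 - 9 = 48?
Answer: 5/42014 ≈ 0.00011901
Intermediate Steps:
f = 114 (f = 18 + 2*48 = 18 + 96 = 114)
s = 134/5 (s = 4 - (-1)*114/5 = 4 - ⅕*(-114) = 4 + 114/5 = 134/5 ≈ 26.800)
g(S, x) = 134/5 - S*x
l = 8316
1/(l + g(-12, r(0))) = 1/(8316 + (134/5 - 1*(-12)*5)) = 1/(8316 + (134/5 + 60)) = 1/(8316 + 434/5) = 1/(42014/5) = 5/42014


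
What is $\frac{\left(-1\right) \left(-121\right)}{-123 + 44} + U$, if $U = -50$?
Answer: $- \frac{4071}{79} \approx -51.532$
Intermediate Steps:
$\frac{\left(-1\right) \left(-121\right)}{-123 + 44} + U = \frac{\left(-1\right) \left(-121\right)}{-123 + 44} - 50 = \frac{1}{-79} \cdot 121 - 50 = \left(- \frac{1}{79}\right) 121 - 50 = - \frac{121}{79} - 50 = - \frac{4071}{79}$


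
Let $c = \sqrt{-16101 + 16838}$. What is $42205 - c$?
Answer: $42205 - \sqrt{737} \approx 42178.0$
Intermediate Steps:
$c = \sqrt{737} \approx 27.148$
$42205 - c = 42205 - \sqrt{737}$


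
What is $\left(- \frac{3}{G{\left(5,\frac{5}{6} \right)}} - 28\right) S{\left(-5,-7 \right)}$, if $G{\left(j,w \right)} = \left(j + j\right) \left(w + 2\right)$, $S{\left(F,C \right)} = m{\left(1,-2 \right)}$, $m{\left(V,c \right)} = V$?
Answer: $- \frac{2389}{85} \approx -28.106$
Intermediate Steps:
$S{\left(F,C \right)} = 1$
$G{\left(j,w \right)} = 2 j \left(2 + w\right)$
$\left(- \frac{3}{G{\left(5,\frac{5}{6} \right)}} - 28\right) S{\left(-5,-7 \right)} = \left(- \frac{3}{2 \cdot 5 \left(2 + \frac{5}{6}\right)} - 28\right) 1 = \left(- \frac{3}{2 \cdot 5 \cdot \frac{17}{6}} - 28\right) 1 = \left(- \frac{3}{\frac{85}{3}} - 28\right) 1 = \left(\left(-3\right) \frac{3}{85} - 28\right) 1 = \left(- \frac{9}{85} - 28\right) 1 = \left(- \frac{2389}{85}\right) 1 = - \frac{2389}{85}$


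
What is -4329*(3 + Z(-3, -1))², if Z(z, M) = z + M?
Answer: -4329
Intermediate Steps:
Z(z, M) = M + z
-4329*(3 + Z(-3, -1))² = -4329*(3 + (-1 - 3))² = -4329*(3 - 4)² = -4329*(-1)² = -4329*1 = -4329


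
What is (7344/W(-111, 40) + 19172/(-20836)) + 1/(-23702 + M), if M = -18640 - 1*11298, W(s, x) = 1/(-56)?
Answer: -114911843902369/279410760 ≈ -4.1127e+5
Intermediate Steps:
W(s, x) = -1/56
M = -29938 (M = -18640 - 11298 = -29938)
(7344/W(-111, 40) + 19172/(-20836)) + 1/(-23702 + M) = (7344/(-1/56) + 19172/(-20836)) + 1/(-23702 - 29938) = (7344*(-56) + 19172*(-1/20836)) + 1/(-53640) = (-411264 - 4793/5209) - 1/53640 = -2142278969/5209 - 1/53640 = -114911843902369/279410760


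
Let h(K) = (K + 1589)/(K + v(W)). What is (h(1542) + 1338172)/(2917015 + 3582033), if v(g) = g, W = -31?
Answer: 2021981023/9820061528 ≈ 0.20590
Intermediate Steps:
h(K) = (1589 + K)/(-31 + K) (h(K) = (K + 1589)/(K - 31) = (1589 + K)/(-31 + K))
(h(1542) + 1338172)/(2917015 + 3582033) = ((1589 + 1542)/(-31 + 1542) + 1338172)/(2917015 + 3582033) = (3131/1511 + 1338172)/6499048 = ((1/1511)*3131 + 1338172)*(1/6499048) = (3131/1511 + 1338172)*(1/6499048) = (2021981023/1511)*(1/6499048) = 2021981023/9820061528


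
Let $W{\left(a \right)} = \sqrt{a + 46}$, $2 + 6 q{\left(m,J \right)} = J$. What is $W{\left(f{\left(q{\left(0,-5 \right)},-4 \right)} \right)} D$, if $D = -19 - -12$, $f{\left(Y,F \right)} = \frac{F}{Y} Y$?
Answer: $- 7 \sqrt{42} \approx -45.365$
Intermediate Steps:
$q{\left(m,J \right)} = - \frac{1}{3} + \frac{J}{6}$
$f{\left(Y,F \right)} = F$
$D = -7$ ($D = -19 + 12 = -7$)
$W{\left(a \right)} = \sqrt{46 + a}$
$W{\left(f{\left(q{\left(0,-5 \right)},-4 \right)} \right)} D = \sqrt{46 - 4} \left(-7\right) = \sqrt{42} \left(-7\right) = - 7 \sqrt{42}$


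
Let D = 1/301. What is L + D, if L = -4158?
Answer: -1251557/301 ≈ -4158.0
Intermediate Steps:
D = 1/301 ≈ 0.0033223
L + D = -4158 + 1/301 = -1251557/301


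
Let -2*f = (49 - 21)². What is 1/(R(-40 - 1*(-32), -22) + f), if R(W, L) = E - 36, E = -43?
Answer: -1/471 ≈ -0.0021231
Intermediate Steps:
R(W, L) = -79 (R(W, L) = -43 - 36 = -79)
f = -392 (f = -(49 - 21)²/2 = -½*28² = -½*784 = -392)
1/(R(-40 - 1*(-32), -22) + f) = 1/(-79 - 392) = 1/(-471) = -1/471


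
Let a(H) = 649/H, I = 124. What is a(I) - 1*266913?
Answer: -33096563/124 ≈ -2.6691e+5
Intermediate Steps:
a(I) - 1*266913 = 649/124 - 1*266913 = 649*(1/124) - 266913 = 649/124 - 266913 = -33096563/124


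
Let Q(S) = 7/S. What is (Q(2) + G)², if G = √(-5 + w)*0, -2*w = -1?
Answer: 49/4 ≈ 12.250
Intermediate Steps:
w = ½ (w = -½*(-1) = ½ ≈ 0.50000)
G = 0 (G = √(-5 + ½)*0 = √(-9/2)*0 = (3*I*√2/2)*0 = 0)
(Q(2) + G)² = (7/2 + 0)² = (7/2)² = 49/4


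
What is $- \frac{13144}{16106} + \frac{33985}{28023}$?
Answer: $\frac{89514049}{225669219} \approx 0.39666$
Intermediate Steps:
$- \frac{13144}{16106} + \frac{33985}{28023} = \left(-13144\right) \frac{1}{16106} + 33985 \cdot \frac{1}{28023} = - \frac{6572}{8053} + \frac{33985}{28023} = \frac{89514049}{225669219}$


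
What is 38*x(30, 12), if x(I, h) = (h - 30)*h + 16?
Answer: -7600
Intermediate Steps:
x(I, h) = 16 + h*(-30 + h) (x(I, h) = (-30 + h)*h + 16 = h*(-30 + h) + 16 = 16 + h*(-30 + h))
38*x(30, 12) = 38*(16 + 12² - 30*12) = 38*(16 + 144 - 360) = 38*(-200) = -7600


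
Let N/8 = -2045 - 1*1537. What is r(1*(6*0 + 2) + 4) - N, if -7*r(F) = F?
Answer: 200586/7 ≈ 28655.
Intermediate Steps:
N = -28656 (N = 8*(-2045 - 1*1537) = 8*(-2045 - 1537) = 8*(-3582) = -28656)
r(F) = -F/7
r(1*(6*0 + 2) + 4) - N = -(1*(6*0 + 2) + 4)/7 - 1*(-28656) = -(1*(0 + 2) + 4)/7 + 28656 = -(1*2 + 4)/7 + 28656 = -(2 + 4)/7 + 28656 = -⅐*6 + 28656 = -6/7 + 28656 = 200586/7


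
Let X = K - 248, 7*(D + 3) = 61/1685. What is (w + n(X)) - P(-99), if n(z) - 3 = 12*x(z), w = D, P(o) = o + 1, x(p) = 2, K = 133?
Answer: 1439051/11795 ≈ 122.01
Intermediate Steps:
D = -35324/11795 (D = -3 + (61/1685)/7 = -3 + ((1/1685)*61)/7 = -3 + (1/7)*(61/1685) = -3 + 61/11795 = -35324/11795 ≈ -2.9948)
X = -115 (X = 133 - 248 = -115)
P(o) = 1 + o
w = -35324/11795 ≈ -2.9948
n(z) = 27 (n(z) = 3 + 12*2 = 3 + 24 = 27)
(w + n(X)) - P(-99) = (-35324/11795 + 27) - (1 - 99) = 283141/11795 - 1*(-98) = 283141/11795 + 98 = 1439051/11795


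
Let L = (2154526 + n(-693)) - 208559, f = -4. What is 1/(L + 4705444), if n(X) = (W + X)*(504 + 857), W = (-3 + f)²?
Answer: 1/5774927 ≈ 1.7316e-7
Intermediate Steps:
W = 49 (W = (-3 - 4)² = (-7)² = 49)
n(X) = 66689 + 1361*X (n(X) = (49 + X)*(504 + 857) = (49 + X)*1361 = 66689 + 1361*X)
L = 1069483 (L = (2154526 + (66689 + 1361*(-693))) - 208559 = (2154526 + (66689 - 943173)) - 208559 = (2154526 - 876484) - 208559 = 1278042 - 208559 = 1069483)
1/(L + 4705444) = 1/(1069483 + 4705444) = 1/5774927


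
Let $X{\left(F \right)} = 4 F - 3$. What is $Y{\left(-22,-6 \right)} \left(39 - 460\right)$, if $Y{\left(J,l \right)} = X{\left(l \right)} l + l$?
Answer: $-65676$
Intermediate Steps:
$X{\left(F \right)} = -3 + 4 F$
$Y{\left(J,l \right)} = l + l \left(-3 + 4 l\right)$ ($Y{\left(J,l \right)} = \left(-3 + 4 l\right) l + l = l \left(-3 + 4 l\right) + l = l + l \left(-3 + 4 l\right)$)
$Y{\left(-22,-6 \right)} \left(39 - 460\right) = 2 \left(-6\right) \left(-1 + 2 \left(-6\right)\right) \left(39 - 460\right) = 2 \left(-6\right) \left(-1 - 12\right) \left(-421\right) = 2 \left(-6\right) \left(-13\right) \left(-421\right) = 156 \left(-421\right) = -65676$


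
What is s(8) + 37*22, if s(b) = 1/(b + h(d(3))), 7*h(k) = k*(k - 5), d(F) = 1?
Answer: 42335/52 ≈ 814.13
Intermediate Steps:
h(k) = k*(-5 + k)/7 (h(k) = (k*(k - 5))/7 = (k*(-5 + k))/7 = k*(-5 + k)/7)
s(b) = 1/(-4/7 + b) (s(b) = 1/(b + (1/7)*1*(-5 + 1)) = 1/(b + (1/7)*1*(-4)) = 1/(b - 4/7) = 1/(-4/7 + b))
s(8) + 37*22 = 7/(-4 + 7*8) + 37*22 = 7/(-4 + 56) + 814 = 7/52 + 814 = 42335/52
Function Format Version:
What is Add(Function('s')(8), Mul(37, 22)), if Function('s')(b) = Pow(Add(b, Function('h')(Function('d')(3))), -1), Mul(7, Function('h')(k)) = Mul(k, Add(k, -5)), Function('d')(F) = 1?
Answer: Rational(42335, 52) ≈ 814.13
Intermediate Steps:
Function('h')(k) = Mul(Rational(1, 7), k, Add(-5, k)) (Function('h')(k) = Mul(Rational(1, 7), Mul(k, Add(k, -5))) = Mul(Rational(1, 7), Mul(k, Add(-5, k))) = Mul(Rational(1, 7), k, Add(-5, k)))
Function('s')(b) = Pow(Add(Rational(-4, 7), b), -1) (Function('s')(b) = Pow(Add(b, Mul(Rational(1, 7), 1, Add(-5, 1))), -1) = Pow(Add(b, Mul(Rational(1, 7), 1, -4)), -1) = Pow(Add(b, Rational(-4, 7)), -1) = Pow(Add(Rational(-4, 7), b), -1))
Add(Function('s')(8), Mul(37, 22)) = Add(Mul(7, Pow(Add(-4, Mul(7, 8)), -1)), Mul(37, 22)) = Add(Mul(7, Pow(Add(-4, 56), -1)), 814) = Add(Mul(7, Pow(52, -1)), 814) = Add(Mul(7, Rational(1, 52)), 814) = Add(Rational(7, 52), 814) = Rational(42335, 52)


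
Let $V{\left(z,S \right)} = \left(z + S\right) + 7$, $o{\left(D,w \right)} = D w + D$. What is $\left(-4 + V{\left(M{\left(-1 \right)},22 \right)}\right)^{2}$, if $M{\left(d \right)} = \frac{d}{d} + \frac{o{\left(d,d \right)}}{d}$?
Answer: $676$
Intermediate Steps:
$o{\left(D,w \right)} = D + D w$
$M{\left(d \right)} = 2 + d$ ($M{\left(d \right)} = \frac{d}{d} + \frac{d \left(1 + d\right)}{d} = 1 + \left(1 + d\right) = 2 + d$)
$V{\left(z,S \right)} = 7 + S + z$ ($V{\left(z,S \right)} = \left(S + z\right) + 7 = 7 + S + z$)
$\left(-4 + V{\left(M{\left(-1 \right)},22 \right)}\right)^{2} = \left(-4 + \left(7 + 22 + \left(2 - 1\right)\right)\right)^{2} = \left(-4 + \left(7 + 22 + 1\right)\right)^{2} = \left(-4 + 30\right)^{2} = 26^{2} = 676$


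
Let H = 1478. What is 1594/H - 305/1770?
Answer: 237059/261606 ≈ 0.90617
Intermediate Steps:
1594/H - 305/1770 = 1594/1478 - 305/1770 = 1594*(1/1478) - 305*1/1770 = 797/739 - 61/354 = 237059/261606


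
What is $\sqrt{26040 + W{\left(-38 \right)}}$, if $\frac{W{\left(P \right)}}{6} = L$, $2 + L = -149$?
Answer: $\sqrt{25134} \approx 158.54$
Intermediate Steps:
$L = -151$ ($L = -2 - 149 = -151$)
$W{\left(P \right)} = -906$ ($W{\left(P \right)} = 6 \left(-151\right) = -906$)
$\sqrt{26040 + W{\left(-38 \right)}} = \sqrt{26040 - 906} = \sqrt{25134}$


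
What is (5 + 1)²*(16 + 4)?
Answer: 720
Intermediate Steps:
(5 + 1)²*(16 + 4) = 6²*20 = 36*20 = 720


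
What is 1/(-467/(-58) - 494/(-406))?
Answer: 406/3763 ≈ 0.10789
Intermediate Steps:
1/(-467/(-58) - 494/(-406)) = 1/(-467*(-1/58) - 494*(-1/406)) = 1/(467/58 + 247/203) = 1/(3763/406) = 406/3763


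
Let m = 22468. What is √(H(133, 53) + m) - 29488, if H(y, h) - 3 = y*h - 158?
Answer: -29488 + √29362 ≈ -29317.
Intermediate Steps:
H(y, h) = -155 + h*y (H(y, h) = 3 + (y*h - 158) = 3 + (h*y - 158) = 3 + (-158 + h*y) = -155 + h*y)
√(H(133, 53) + m) - 29488 = √((-155 + 53*133) + 22468) - 29488 = √((-155 + 7049) + 22468) - 29488 = √(6894 + 22468) - 29488 = √29362 - 29488 = -29488 + √29362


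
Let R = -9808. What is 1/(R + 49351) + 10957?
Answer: 433272652/39543 ≈ 10957.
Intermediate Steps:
1/(R + 49351) + 10957 = 1/(-9808 + 49351) + 10957 = 1/39543 + 10957 = 433272652/39543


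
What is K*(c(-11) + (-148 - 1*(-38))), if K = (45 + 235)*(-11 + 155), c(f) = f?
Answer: -4878720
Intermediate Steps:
K = 40320 (K = 280*144 = 40320)
K*(c(-11) + (-148 - 1*(-38))) = 40320*(-11 + (-148 - 1*(-38))) = 40320*(-11 + (-148 + 38)) = 40320*(-11 - 110) = 40320*(-121) = -4878720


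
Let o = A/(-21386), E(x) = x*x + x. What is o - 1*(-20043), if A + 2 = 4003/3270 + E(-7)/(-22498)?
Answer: 2252453941220989/112381077540 ≈ 20043.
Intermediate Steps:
E(x) = x + x² (E(x) = x² + x = x + x²)
A = -4086769/5254890 (A = -2 + (4003/3270 - 7*(1 - 7)/(-22498)) = -2 + (4003*(1/3270) - 7*(-6)*(-1/22498)) = -2 + (4003/3270 + 42*(-1/22498)) = -2 + (4003/3270 - 3/1607) = -2 + 6423011/5254890 = -4086769/5254890 ≈ -0.77771)
o = 4086769/112381077540 (o = -4086769/5254890/(-21386) = -4086769/5254890*(-1/21386) = 4086769/112381077540 ≈ 3.6365e-5)
o - 1*(-20043) = 4086769/112381077540 - 1*(-20043) = 4086769/112381077540 + 20043 = 2252453941220989/112381077540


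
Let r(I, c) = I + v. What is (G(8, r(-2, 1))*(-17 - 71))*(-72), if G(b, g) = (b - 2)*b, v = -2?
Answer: 304128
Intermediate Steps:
r(I, c) = -2 + I (r(I, c) = I - 2 = -2 + I)
G(b, g) = b*(-2 + b) (G(b, g) = (-2 + b)*b = b*(-2 + b))
(G(8, r(-2, 1))*(-17 - 71))*(-72) = ((8*(-2 + 8))*(-17 - 71))*(-72) = ((8*6)*(-88))*(-72) = (48*(-88))*(-72) = -4224*(-72) = 304128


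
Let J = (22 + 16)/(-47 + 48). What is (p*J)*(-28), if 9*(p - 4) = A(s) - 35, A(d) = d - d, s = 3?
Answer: -1064/9 ≈ -118.22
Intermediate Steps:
J = 38 (J = 38/1 = 38*1 = 38)
A(d) = 0
p = 1/9 (p = 4 + (0 - 35)/9 = 4 + (1/9)*(-35) = 4 - 35/9 = 1/9 ≈ 0.11111)
(p*J)*(-28) = ((1/9)*38)*(-28) = (38/9)*(-28) = -1064/9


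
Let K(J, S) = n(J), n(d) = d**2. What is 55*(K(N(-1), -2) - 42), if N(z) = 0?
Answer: -2310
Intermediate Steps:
K(J, S) = J**2
55*(K(N(-1), -2) - 42) = 55*(0**2 - 42) = 55*(0 - 42) = 55*(-42) = -2310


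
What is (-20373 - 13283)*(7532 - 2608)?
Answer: -165722144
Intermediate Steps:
(-20373 - 13283)*(7532 - 2608) = -33656*4924 = -165722144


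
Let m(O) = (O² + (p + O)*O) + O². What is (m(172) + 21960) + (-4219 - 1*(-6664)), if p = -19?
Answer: 109889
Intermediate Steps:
m(O) = 2*O² + O*(-19 + O) (m(O) = (O² + (-19 + O)*O) + O² = (O² + O*(-19 + O)) + O² = 2*O² + O*(-19 + O))
(m(172) + 21960) + (-4219 - 1*(-6664)) = (172*(-19 + 3*172) + 21960) + (-4219 - 1*(-6664)) = (172*(-19 + 516) + 21960) + (-4219 + 6664) = (172*497 + 21960) + 2445 = (85484 + 21960) + 2445 = 107444 + 2445 = 109889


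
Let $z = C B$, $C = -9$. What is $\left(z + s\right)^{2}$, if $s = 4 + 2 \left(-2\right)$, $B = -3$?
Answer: $729$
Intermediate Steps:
$s = 0$ ($s = 4 - 4 = 0$)
$z = 27$ ($z = \left(-9\right) \left(-3\right) = 27$)
$\left(z + s\right)^{2} = \left(27 + 0\right)^{2} = 27^{2} = 729$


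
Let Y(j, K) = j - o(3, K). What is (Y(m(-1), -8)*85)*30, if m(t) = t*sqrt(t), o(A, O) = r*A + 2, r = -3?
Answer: 17850 - 2550*I ≈ 17850.0 - 2550.0*I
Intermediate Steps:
o(A, O) = 2 - 3*A (o(A, O) = -3*A + 2 = 2 - 3*A)
m(t) = t**(3/2)
Y(j, K) = 7 + j (Y(j, K) = j - (2 - 3*3) = j - (2 - 9) = j - 1*(-7) = j + 7 = 7 + j)
(Y(m(-1), -8)*85)*30 = ((7 + (-1)**(3/2))*85)*30 = ((7 - I)*85)*30 = (595 - 85*I)*30 = 17850 - 2550*I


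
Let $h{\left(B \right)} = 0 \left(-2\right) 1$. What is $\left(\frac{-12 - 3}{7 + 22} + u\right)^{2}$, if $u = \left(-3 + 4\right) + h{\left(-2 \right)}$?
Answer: $\frac{196}{841} \approx 0.23306$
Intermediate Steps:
$h{\left(B \right)} = 0$ ($h{\left(B \right)} = 0 \cdot 1 = 0$)
$u = 1$ ($u = \left(-3 + 4\right) + 0 = 1 + 0 = 1$)
$\left(\frac{-12 - 3}{7 + 22} + u\right)^{2} = \left(\frac{-12 - 3}{7 + 22} + 1\right)^{2} = \left(\frac{-12 + \left(-6 + 3\right)}{29} + 1\right)^{2} = \left(\left(-12 - 3\right) \frac{1}{29} + 1\right)^{2} = \left(\left(-15\right) \frac{1}{29} + 1\right)^{2} = \left(- \frac{15}{29} + 1\right)^{2} = \left(\frac{14}{29}\right)^{2} = \frac{196}{841}$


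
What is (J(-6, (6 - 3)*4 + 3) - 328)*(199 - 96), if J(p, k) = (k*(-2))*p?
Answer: -15244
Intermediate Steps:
J(p, k) = -2*k*p (J(p, k) = (-2*k)*p = -2*k*p)
(J(-6, (6 - 3)*4 + 3) - 328)*(199 - 96) = (-2*((6 - 3)*4 + 3)*(-6) - 328)*(199 - 96) = (-2*(3*4 + 3)*(-6) - 328)*103 = (-2*(12 + 3)*(-6) - 328)*103 = (-2*15*(-6) - 328)*103 = (180 - 328)*103 = -148*103 = -15244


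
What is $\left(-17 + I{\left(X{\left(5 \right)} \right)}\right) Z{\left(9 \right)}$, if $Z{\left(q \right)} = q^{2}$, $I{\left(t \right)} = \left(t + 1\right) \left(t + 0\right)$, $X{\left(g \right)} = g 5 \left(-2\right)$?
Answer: $197073$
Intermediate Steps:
$X{\left(g \right)} = - 10 g$ ($X{\left(g \right)} = 5 g \left(-2\right) = - 10 g$)
$I{\left(t \right)} = t \left(1 + t\right)$ ($I{\left(t \right)} = \left(1 + t\right) t = t \left(1 + t\right)$)
$\left(-17 + I{\left(X{\left(5 \right)} \right)}\right) Z{\left(9 \right)} = \left(-17 + \left(-10\right) 5 \left(1 - 50\right)\right) 9^{2} = \left(-17 - 50 \left(1 - 50\right)\right) 81 = \left(-17 - -2450\right) 81 = \left(-17 + 2450\right) 81 = 2433 \cdot 81 = 197073$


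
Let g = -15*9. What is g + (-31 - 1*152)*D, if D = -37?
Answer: 6636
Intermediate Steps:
g = -135
g + (-31 - 1*152)*D = -135 + (-31 - 1*152)*(-37) = -135 + (-31 - 152)*(-37) = -135 - 183*(-37) = -135 + 6771 = 6636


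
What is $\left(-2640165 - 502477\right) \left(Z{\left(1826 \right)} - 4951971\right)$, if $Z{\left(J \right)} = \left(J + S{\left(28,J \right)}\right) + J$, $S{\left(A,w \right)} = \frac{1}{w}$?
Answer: $\frac{14197875941891253}{913} \approx 1.5551 \cdot 10^{13}$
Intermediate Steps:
$Z{\left(J \right)} = \frac{1}{J} + 2 J$ ($Z{\left(J \right)} = \left(J + \frac{1}{J}\right) + J = \frac{1}{J} + 2 J$)
$\left(-2640165 - 502477\right) \left(Z{\left(1826 \right)} - 4951971\right) = \left(-2640165 - 502477\right) \left(\left(\frac{1}{1826} + 2 \cdot 1826\right) - 4951971\right) = - 3142642 \left(\left(\frac{1}{1826} + 3652\right) - 4951971\right) = - 3142642 \left(\frac{6668553}{1826} - 4951971\right) = \left(-3142642\right) \left(- \frac{9035630493}{1826}\right) = \frac{14197875941891253}{913}$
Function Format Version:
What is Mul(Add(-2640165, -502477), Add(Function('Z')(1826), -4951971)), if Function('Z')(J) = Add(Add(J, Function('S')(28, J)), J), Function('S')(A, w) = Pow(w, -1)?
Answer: Rational(14197875941891253, 913) ≈ 1.5551e+13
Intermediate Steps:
Function('Z')(J) = Add(Pow(J, -1), Mul(2, J)) (Function('Z')(J) = Add(Add(J, Pow(J, -1)), J) = Add(Pow(J, -1), Mul(2, J)))
Mul(Add(-2640165, -502477), Add(Function('Z')(1826), -4951971)) = Mul(Add(-2640165, -502477), Add(Add(Pow(1826, -1), Mul(2, 1826)), -4951971)) = Mul(-3142642, Add(Add(Rational(1, 1826), 3652), -4951971)) = Mul(-3142642, Add(Rational(6668553, 1826), -4951971)) = Mul(-3142642, Rational(-9035630493, 1826)) = Rational(14197875941891253, 913)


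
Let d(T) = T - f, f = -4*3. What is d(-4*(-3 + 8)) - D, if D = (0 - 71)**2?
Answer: -5049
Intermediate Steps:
f = -12
D = 5041 (D = (-71)**2 = 5041)
d(T) = 12 + T (d(T) = T - 1*(-12) = T + 12 = 12 + T)
d(-4*(-3 + 8)) - D = (12 - 4*(-3 + 8)) - 1*5041 = (12 - 4*5) - 5041 = (12 - 20) - 5041 = -8 - 5041 = -5049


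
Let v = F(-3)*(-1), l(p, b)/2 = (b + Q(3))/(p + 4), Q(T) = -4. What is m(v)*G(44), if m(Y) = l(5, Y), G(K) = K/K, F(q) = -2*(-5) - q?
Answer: -34/9 ≈ -3.7778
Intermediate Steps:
F(q) = 10 - q
l(p, b) = 2*(-4 + b)/(4 + p) (l(p, b) = 2*((b - 4)/(p + 4)) = 2*((-4 + b)/(4 + p)) = 2*(-4 + b)/(4 + p))
G(K) = 1
v = -13 (v = (10 - 1*(-3))*(-1) = (10 + 3)*(-1) = 13*(-1) = -13)
m(Y) = -8/9 + 2*Y/9 (m(Y) = 2*(-4 + Y)/(4 + 5) = 2*(-4 + Y)/9 = 2*(⅑)*(-4 + Y) = -8/9 + 2*Y/9)
m(v)*G(44) = (-8/9 + (2/9)*(-13))*1 = (-8/9 - 26/9)*1 = -34/9*1 = -34/9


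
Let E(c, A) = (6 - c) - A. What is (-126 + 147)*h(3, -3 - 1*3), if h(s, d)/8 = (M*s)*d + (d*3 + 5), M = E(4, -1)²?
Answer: -29400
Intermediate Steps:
E(c, A) = 6 - A - c
M = 9 (M = (6 - 1*(-1) - 1*4)² = (6 + 1 - 4)² = 3² = 9)
h(s, d) = 40 + 24*d + 72*d*s (h(s, d) = 8*((9*s)*d + (d*3 + 5)) = 8*(9*d*s + (3*d + 5)) = 8*(9*d*s + (5 + 3*d)) = 8*(5 + 3*d + 9*d*s) = 40 + 24*d + 72*d*s)
(-126 + 147)*h(3, -3 - 1*3) = (-126 + 147)*(40 + 24*(-3 - 1*3) + 72*(-3 - 1*3)*3) = 21*(40 + 24*(-3 - 3) + 72*(-3 - 3)*3) = 21*(40 + 24*(-6) + 72*(-6)*3) = 21*(40 - 144 - 1296) = 21*(-1400) = -29400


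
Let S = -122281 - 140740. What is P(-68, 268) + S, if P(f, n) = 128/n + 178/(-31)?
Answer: -546305551/2077 ≈ -2.6303e+5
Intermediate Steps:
P(f, n) = -178/31 + 128/n (P(f, n) = 128/n + 178*(-1/31) = 128/n - 178/31 = -178/31 + 128/n)
S = -263021
P(-68, 268) + S = (-178/31 + 128/268) - 263021 = (-178/31 + 128*(1/268)) - 263021 = (-178/31 + 32/67) - 263021 = -10934/2077 - 263021 = -546305551/2077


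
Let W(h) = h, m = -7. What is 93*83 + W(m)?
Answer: 7712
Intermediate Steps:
93*83 + W(m) = 93*83 - 7 = 7719 - 7 = 7712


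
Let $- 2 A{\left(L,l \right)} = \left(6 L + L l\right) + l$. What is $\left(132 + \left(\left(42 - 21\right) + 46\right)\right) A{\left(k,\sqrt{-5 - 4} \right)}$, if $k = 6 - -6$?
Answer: $-7164 - \frac{7761 i}{2} \approx -7164.0 - 3880.5 i$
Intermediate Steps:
$k = 12$ ($k = 6 + 6 = 12$)
$A{\left(L,l \right)} = - 3 L - \frac{l}{2} - \frac{L l}{2}$ ($A{\left(L,l \right)} = - \frac{\left(6 L + L l\right) + l}{2} = - \frac{l + 6 L + L l}{2} = - 3 L - \frac{l}{2} - \frac{L l}{2}$)
$\left(132 + \left(\left(42 - 21\right) + 46\right)\right) A{\left(k,\sqrt{-5 - 4} \right)} = \left(132 + \left(\left(42 - 21\right) + 46\right)\right) \left(\left(-3\right) 12 - \frac{\sqrt{-5 - 4}}{2} - 6 \sqrt{-5 - 4}\right) = \left(132 + \left(21 + 46\right)\right) \left(-36 - \frac{\sqrt{-9}}{2} - 6 \sqrt{-9}\right) = \left(132 + 67\right) \left(-36 - \frac{3 i}{2} - 6 \cdot 3 i\right) = 199 \left(-36 - \frac{3 i}{2} - 18 i\right) = 199 \left(-36 - \frac{39 i}{2}\right) = -7164 - \frac{7761 i}{2}$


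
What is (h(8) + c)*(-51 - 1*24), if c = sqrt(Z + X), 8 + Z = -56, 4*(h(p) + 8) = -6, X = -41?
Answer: 1425/2 - 75*I*sqrt(105) ≈ 712.5 - 768.52*I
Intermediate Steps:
h(p) = -19/2 (h(p) = -8 + (1/4)*(-6) = -8 - 3/2 = -19/2)
Z = -64 (Z = -8 - 56 = -64)
c = I*sqrt(105) (c = sqrt(-64 - 41) = sqrt(-105) = I*sqrt(105) ≈ 10.247*I)
(h(8) + c)*(-51 - 1*24) = (-19/2 + I*sqrt(105))*(-51 - 1*24) = (-19/2 + I*sqrt(105))*(-51 - 24) = (-19/2 + I*sqrt(105))*(-75) = 1425/2 - 75*I*sqrt(105)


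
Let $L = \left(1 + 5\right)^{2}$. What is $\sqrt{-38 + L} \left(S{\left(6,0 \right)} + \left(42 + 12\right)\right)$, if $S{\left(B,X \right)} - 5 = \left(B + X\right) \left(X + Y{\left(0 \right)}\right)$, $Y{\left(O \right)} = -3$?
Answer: $41 i \sqrt{2} \approx 57.983 i$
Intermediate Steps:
$S{\left(B,X \right)} = 5 + \left(-3 + X\right) \left(B + X\right)$ ($S{\left(B,X \right)} = 5 + \left(B + X\right) \left(X - 3\right) = 5 + \left(B + X\right) \left(-3 + X\right) = 5 + \left(-3 + X\right) \left(B + X\right)$)
$L = 36$ ($L = 6^{2} = 36$)
$\sqrt{-38 + L} \left(S{\left(6,0 \right)} + \left(42 + 12\right)\right) = \sqrt{-38 + 36} \left(\left(5 + 0^{2} - 18 - 0 + 6 \cdot 0\right) + \left(42 + 12\right)\right) = \sqrt{-2} \left(\left(5 + 0 - 18 + 0 + 0\right) + 54\right) = i \sqrt{2} \left(-13 + 54\right) = i \sqrt{2} \cdot 41 = 41 i \sqrt{2}$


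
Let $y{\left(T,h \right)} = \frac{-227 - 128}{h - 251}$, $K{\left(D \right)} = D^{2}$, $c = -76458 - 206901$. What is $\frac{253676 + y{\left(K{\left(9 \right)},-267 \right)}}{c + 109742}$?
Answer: $- \frac{131404523}{89933606} \approx -1.4611$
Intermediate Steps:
$c = -283359$
$y{\left(T,h \right)} = - \frac{355}{-251 + h}$
$\frac{253676 + y{\left(K{\left(9 \right)},-267 \right)}}{c + 109742} = \frac{253676 - \frac{355}{-251 - 267}}{-283359 + 109742} = \frac{253676 - \frac{355}{-518}}{-173617} = \left(253676 - - \frac{355}{518}\right) \left(- \frac{1}{173617}\right) = \left(253676 + \frac{355}{518}\right) \left(- \frac{1}{173617}\right) = \frac{131404523}{518} \left(- \frac{1}{173617}\right) = - \frac{131404523}{89933606}$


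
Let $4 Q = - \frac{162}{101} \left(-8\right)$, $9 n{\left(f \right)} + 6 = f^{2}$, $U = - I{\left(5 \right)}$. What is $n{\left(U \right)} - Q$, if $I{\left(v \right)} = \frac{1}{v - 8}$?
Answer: $- \frac{31597}{8181} \approx -3.8622$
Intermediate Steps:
$I{\left(v \right)} = \frac{1}{-8 + v}$
$U = \frac{1}{3}$ ($U = - \frac{1}{-8 + 5} = - \frac{1}{-3} = \left(-1\right) \left(- \frac{1}{3}\right) = \frac{1}{3} \approx 0.33333$)
$n{\left(f \right)} = - \frac{2}{3} + \frac{f^{2}}{9}$
$Q = \frac{324}{101}$ ($Q = \frac{- \frac{162}{101} \left(-8\right)}{4} = \frac{\left(-162\right) \frac{1}{101} \left(-8\right)}{4} = \frac{\left(- \frac{162}{101}\right) \left(-8\right)}{4} = \frac{1}{4} \cdot \frac{1296}{101} = \frac{324}{101} \approx 3.2079$)
$n{\left(U \right)} - Q = \left(- \frac{2}{3} + \frac{1}{9 \cdot 9}\right) - \frac{324}{101} = \left(- \frac{2}{3} + \frac{1}{9} \cdot \frac{1}{9}\right) - \frac{324}{101} = \left(- \frac{2}{3} + \frac{1}{81}\right) - \frac{324}{101} = - \frac{53}{81} - \frac{324}{101} = - \frac{31597}{8181}$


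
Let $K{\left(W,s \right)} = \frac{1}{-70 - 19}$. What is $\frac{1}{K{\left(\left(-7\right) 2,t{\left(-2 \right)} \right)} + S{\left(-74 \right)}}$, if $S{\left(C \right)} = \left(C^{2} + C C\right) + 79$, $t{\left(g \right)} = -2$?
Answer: $\frac{89}{981758} \approx 9.0654 \cdot 10^{-5}$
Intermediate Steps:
$S{\left(C \right)} = 79 + 2 C^{2}$ ($S{\left(C \right)} = \left(C^{2} + C^{2}\right) + 79 = 2 C^{2} + 79 = 79 + 2 C^{2}$)
$K{\left(W,s \right)} = - \frac{1}{89}$ ($K{\left(W,s \right)} = \frac{1}{-89} = - \frac{1}{89}$)
$\frac{1}{K{\left(\left(-7\right) 2,t{\left(-2 \right)} \right)} + S{\left(-74 \right)}} = \frac{1}{- \frac{1}{89} + \left(79 + 2 \left(-74\right)^{2}\right)} = \frac{1}{- \frac{1}{89} + \left(79 + 2 \cdot 5476\right)} = \frac{1}{- \frac{1}{89} + \left(79 + 10952\right)} = \frac{1}{- \frac{1}{89} + 11031} = \frac{1}{\frac{981758}{89}} = \frac{89}{981758}$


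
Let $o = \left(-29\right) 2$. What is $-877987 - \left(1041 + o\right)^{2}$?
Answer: $-1844276$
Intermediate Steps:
$o = -58$
$-877987 - \left(1041 + o\right)^{2} = -877987 - \left(1041 - 58\right)^{2} = -877987 - 983^{2} = -877987 - 966289 = -1844276$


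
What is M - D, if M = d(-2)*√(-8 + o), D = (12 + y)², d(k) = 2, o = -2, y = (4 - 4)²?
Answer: -144 + 2*I*√10 ≈ -144.0 + 6.3246*I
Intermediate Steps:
y = 0 (y = 0² = 0)
D = 144 (D = (12 + 0)² = 12² = 144)
M = 2*I*√10 (M = 2*√(-8 - 2) = 2*√(-10) = 2*(I*√10) = 2*I*√10 ≈ 6.3246*I)
M - D = 2*I*√10 - 1*144 = 2*I*√10 - 144 = -144 + 2*I*√10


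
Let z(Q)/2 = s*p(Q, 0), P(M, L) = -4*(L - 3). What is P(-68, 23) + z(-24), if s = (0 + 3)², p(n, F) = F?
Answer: -80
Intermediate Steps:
P(M, L) = 12 - 4*L (P(M, L) = -4*(-3 + L) = 12 - 4*L)
s = 9 (s = 3² = 9)
z(Q) = 0 (z(Q) = 2*(9*0) = 2*0 = 0)
P(-68, 23) + z(-24) = (12 - 4*23) + 0 = (12 - 92) + 0 = -80 + 0 = -80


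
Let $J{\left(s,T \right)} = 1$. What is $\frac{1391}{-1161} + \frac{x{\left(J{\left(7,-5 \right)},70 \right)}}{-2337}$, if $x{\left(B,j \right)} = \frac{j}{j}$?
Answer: $- \frac{1083976}{904419} \approx -1.1985$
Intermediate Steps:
$x{\left(B,j \right)} = 1$
$\frac{1391}{-1161} + \frac{x{\left(J{\left(7,-5 \right)},70 \right)}}{-2337} = \frac{1391}{-1161} + 1 \frac{1}{-2337} = 1391 \left(- \frac{1}{1161}\right) + 1 \left(- \frac{1}{2337}\right) = - \frac{1391}{1161} - \frac{1}{2337} = - \frac{1083976}{904419}$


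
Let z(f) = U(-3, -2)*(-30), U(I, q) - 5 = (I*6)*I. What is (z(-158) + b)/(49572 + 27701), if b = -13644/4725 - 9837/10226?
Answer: -9523177541/414851691450 ≈ -0.022956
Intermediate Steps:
b = -20667041/5368650 (b = -13644*1/4725 - 9837*1/10226 = -1516/525 - 9837/10226 = -20667041/5368650 ≈ -3.8496)
U(I, q) = 5 + 6*I² (U(I, q) = 5 + (I*6)*I = 5 + (6*I)*I = 5 + 6*I²)
z(f) = -1770 (z(f) = (5 + 6*(-3)²)*(-30) = (5 + 6*9)*(-30) = (5 + 54)*(-30) = 59*(-30) = -1770)
(z(-158) + b)/(49572 + 27701) = (-1770 - 20667041/5368650)/(49572 + 27701) = -9523177541/5368650/77273 = -9523177541/5368650*1/77273 = -9523177541/414851691450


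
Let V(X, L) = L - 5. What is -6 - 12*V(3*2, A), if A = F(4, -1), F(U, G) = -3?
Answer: 90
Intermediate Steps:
A = -3
V(X, L) = -5 + L
-6 - 12*V(3*2, A) = -6 - 12*(-5 - 3) = -6 - 12*(-8) = -6 + 96 = 90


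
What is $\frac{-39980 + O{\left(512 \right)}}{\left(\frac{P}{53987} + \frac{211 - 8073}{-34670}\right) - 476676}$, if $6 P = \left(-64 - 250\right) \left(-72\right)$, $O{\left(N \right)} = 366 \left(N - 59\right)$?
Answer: $- \frac{117748617904610}{446103937978843} \approx -0.26395$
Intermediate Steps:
$O{\left(N \right)} = -21594 + 366 N$ ($O{\left(N \right)} = 366 \left(-59 + N\right) = -21594 + 366 N$)
$P = 3768$ ($P = \frac{\left(-64 - 250\right) \left(-72\right)}{6} = \frac{\left(-314\right) \left(-72\right)}{6} = \frac{1}{6} \cdot 22608 = 3768$)
$\frac{-39980 + O{\left(512 \right)}}{\left(\frac{P}{53987} + \frac{211 - 8073}{-34670}\right) - 476676} = \frac{-39980 + \left(-21594 + 366 \cdot 512\right)}{\left(\frac{3768}{53987} + \frac{211 - 8073}{-34670}\right) - 476676} = \frac{-39980 + \left(-21594 + 187392\right)}{\left(3768 \cdot \frac{1}{53987} + \left(211 - 8073\right) \left(- \frac{1}{34670}\right)\right) - 476676} = \frac{-39980 + 165798}{\left(\frac{3768}{53987} - - \frac{3931}{17335}\right) - 476676} = \frac{125818}{\left(\frac{3768}{53987} + \frac{3931}{17335}\right) - 476676} = \frac{125818}{\frac{277541177}{935864645} - 476676} = \frac{125818}{- \frac{446103937978843}{935864645}} = 125818 \left(- \frac{935864645}{446103937978843}\right) = - \frac{117748617904610}{446103937978843}$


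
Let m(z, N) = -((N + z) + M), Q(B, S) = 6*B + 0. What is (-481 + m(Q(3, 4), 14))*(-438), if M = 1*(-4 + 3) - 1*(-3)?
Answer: 225570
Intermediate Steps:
Q(B, S) = 6*B
M = 2 (M = 1*(-1) + 3 = -1 + 3 = 2)
m(z, N) = -2 - N - z (m(z, N) = -((N + z) + 2) = -(2 + N + z) = -2 - N - z)
(-481 + m(Q(3, 4), 14))*(-438) = (-481 + (-2 - 1*14 - 6*3))*(-438) = (-481 + (-2 - 14 - 1*18))*(-438) = (-481 + (-2 - 14 - 18))*(-438) = (-481 - 34)*(-438) = -515*(-438) = 225570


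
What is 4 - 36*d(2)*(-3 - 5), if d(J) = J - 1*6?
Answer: -1148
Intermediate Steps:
d(J) = -6 + J (d(J) = J - 6 = -6 + J)
4 - 36*d(2)*(-3 - 5) = 4 - 36*(-6 + 2)*(-3 - 5) = 4 - (-144)*(-8) = 4 - 36*32 = 4 - 1152 = -1148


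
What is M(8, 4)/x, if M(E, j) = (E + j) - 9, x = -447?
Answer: -1/149 ≈ -0.0067114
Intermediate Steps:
M(E, j) = -9 + E + j
M(8, 4)/x = (-9 + 8 + 4)/(-447) = -1/447*3 = -1/149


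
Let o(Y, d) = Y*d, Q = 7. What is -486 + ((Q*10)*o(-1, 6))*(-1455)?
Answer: 610614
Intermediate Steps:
-486 + ((Q*10)*o(-1, 6))*(-1455) = -486 + ((7*10)*(-1*6))*(-1455) = -486 + (70*(-6))*(-1455) = -486 - 420*(-1455) = -486 + 611100 = 610614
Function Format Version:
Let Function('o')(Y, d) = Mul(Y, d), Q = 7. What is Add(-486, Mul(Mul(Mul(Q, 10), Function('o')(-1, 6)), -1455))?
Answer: 610614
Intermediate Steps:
Add(-486, Mul(Mul(Mul(Q, 10), Function('o')(-1, 6)), -1455)) = Add(-486, Mul(Mul(Mul(7, 10), Mul(-1, 6)), -1455)) = Add(-486, Mul(Mul(70, -6), -1455)) = Add(-486, Mul(-420, -1455)) = Add(-486, 611100) = 610614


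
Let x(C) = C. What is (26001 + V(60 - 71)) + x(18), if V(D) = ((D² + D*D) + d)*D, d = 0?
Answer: 23357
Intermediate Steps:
V(D) = 2*D³ (V(D) = ((D² + D*D) + 0)*D = ((D² + D²) + 0)*D = (2*D² + 0)*D = (2*D²)*D = 2*D³)
(26001 + V(60 - 71)) + x(18) = (26001 + 2*(60 - 71)³) + 18 = (26001 + 2*(-11)³) + 18 = (26001 + 2*(-1331)) + 18 = (26001 - 2662) + 18 = 23339 + 18 = 23357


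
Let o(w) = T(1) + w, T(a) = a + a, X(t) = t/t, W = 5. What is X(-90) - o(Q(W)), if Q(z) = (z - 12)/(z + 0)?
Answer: ⅖ ≈ 0.40000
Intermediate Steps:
X(t) = 1
T(a) = 2*a
Q(z) = (-12 + z)/z
o(w) = 2 + w (o(w) = 2*1 + w = 2 + w)
X(-90) - o(Q(W)) = 1 - (2 + (-12 + 5)/5) = 1 - (2 + (⅕)*(-7)) = 1 - (2 - 7/5) = 1 - 1*⅗ = 1 - ⅗ = ⅖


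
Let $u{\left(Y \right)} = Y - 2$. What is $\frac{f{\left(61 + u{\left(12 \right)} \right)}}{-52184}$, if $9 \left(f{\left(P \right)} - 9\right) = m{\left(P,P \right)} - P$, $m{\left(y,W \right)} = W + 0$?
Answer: $- \frac{9}{52184} \approx -0.00017247$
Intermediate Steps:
$m{\left(y,W \right)} = W$
$u{\left(Y \right)} = -2 + Y$
$f{\left(P \right)} = 9$ ($f{\left(P \right)} = 9 + \frac{P - P}{9} = 9 + \frac{1}{9} \cdot 0 = 9 + 0 = 9$)
$\frac{f{\left(61 + u{\left(12 \right)} \right)}}{-52184} = \frac{9}{-52184} = 9 \left(- \frac{1}{52184}\right) = - \frac{9}{52184}$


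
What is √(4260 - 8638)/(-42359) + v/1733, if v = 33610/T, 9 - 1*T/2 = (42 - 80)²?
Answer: -3361/497371 - I*√4378/42359 ≈ -0.0067575 - 0.001562*I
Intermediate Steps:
T = -2870 (T = 18 - 2*(42 - 80)² = 18 - 2*(-38)² = 18 - 2*1444 = 18 - 2888 = -2870)
v = -3361/287 (v = 33610/(-2870) = 33610*(-1/2870) = -3361/287 ≈ -11.711)
√(4260 - 8638)/(-42359) + v/1733 = √(4260 - 8638)/(-42359) - 3361/287/1733 = √(-4378)*(-1/42359) - 3361/287*1/1733 = (I*√4378)*(-1/42359) - 3361/497371 = -I*√4378/42359 - 3361/497371 = -3361/497371 - I*√4378/42359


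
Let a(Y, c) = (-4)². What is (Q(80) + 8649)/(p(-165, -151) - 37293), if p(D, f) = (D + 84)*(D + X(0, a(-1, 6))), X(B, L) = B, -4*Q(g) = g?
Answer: -8629/23928 ≈ -0.36062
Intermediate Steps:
Q(g) = -g/4
a(Y, c) = 16
p(D, f) = D*(84 + D) (p(D, f) = (D + 84)*(D + 0) = (84 + D)*D = D*(84 + D))
(Q(80) + 8649)/(p(-165, -151) - 37293) = (-¼*80 + 8649)/(-165*(84 - 165) - 37293) = (-20 + 8649)/(-165*(-81) - 37293) = 8629/(13365 - 37293) = 8629/(-23928) = 8629*(-1/23928) = -8629/23928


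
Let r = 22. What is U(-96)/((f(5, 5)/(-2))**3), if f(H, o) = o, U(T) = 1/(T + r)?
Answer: 4/4625 ≈ 0.00086487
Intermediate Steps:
U(T) = 1/(22 + T) (U(T) = 1/(T + 22) = 1/(22 + T))
U(-96)/((f(5, 5)/(-2))**3) = 1/((22 - 96)*((5/(-2))**3)) = 1/((-74)*((5*(-1/2))**3)) = -1/(74*((-5/2)**3)) = -1/(74*(-125/8)) = -1/74*(-8/125) = 4/4625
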